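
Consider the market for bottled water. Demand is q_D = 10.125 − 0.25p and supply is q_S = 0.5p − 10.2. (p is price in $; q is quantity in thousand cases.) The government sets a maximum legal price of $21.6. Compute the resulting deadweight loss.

$22.69 thousand

In inverse form: demand p = 40.5 − 4q, supply p = 20.4 + 2q.
Competitive equilibrium: 40.5 − 4q = 20.4 + 2q → q* = 3.35, p* = 27.1.
At the ceiling p = 21.6, quantity supplied = (21.6 − 20.4)/2 = 0.6.
Willingness to pay at q' = 0.6: 40.5 − 4·0.6 = 38.1.
Δq = 3.35 − 0.6 = 2.75; wedge = 38.1 − 21.6 = 16.5.
Welfare loss = ½ × 2.75 × 16.5 = $22.69 thousand.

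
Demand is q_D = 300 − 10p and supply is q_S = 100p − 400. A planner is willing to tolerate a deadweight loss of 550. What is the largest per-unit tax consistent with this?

In inverse form: demand p = 30 − 0.1q, supply p = 4 + 0.01q.
Competitive equilibrium: 30 − 0.1q = 4 + 0.01q → q* = 236.3636, p* = 6.3636.
A tax t gives Δq = t/0.11 and wedge t, so DWL = t²/0.22.
t²/0.22 = 550 → t² = 121 → t = 11.

11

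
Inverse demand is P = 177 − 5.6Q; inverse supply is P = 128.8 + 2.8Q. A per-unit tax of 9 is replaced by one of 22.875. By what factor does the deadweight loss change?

6.460

Competitive equilibrium: 177 − 5.6Q = 128.8 + 2.8Q → Q* = 5.7381, P* = 144.8667.
For a per-unit tax t: ΔQ = t/8.4, so DWL = ½·t·(t/8.4) = t²/16.8.
At t = 9: DWL = 4.821. At t = 22.875: DWL = 31.147.
Ratio = (22.875/9)² = 6.460.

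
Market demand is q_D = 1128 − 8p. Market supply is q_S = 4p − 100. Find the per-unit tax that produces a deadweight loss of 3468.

In inverse form: demand p = 141 − 0.125q, supply p = 25 + 0.25q.
Competitive equilibrium: 141 − 0.125q = 25 + 0.25q → q* = 309.3333, p* = 102.3333.
A tax t gives Δq = t/0.375 and wedge t, so DWL = t²/0.75.
t²/0.75 = 3468 → t² = 2601 → t = 51.

51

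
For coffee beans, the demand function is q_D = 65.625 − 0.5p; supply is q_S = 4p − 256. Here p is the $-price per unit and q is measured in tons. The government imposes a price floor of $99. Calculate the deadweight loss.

In inverse form: demand p = 131.25 − 2q, supply p = 64 + 0.25q.
Competitive equilibrium: 131.25 − 2q = 64 + 0.25q → q* = 29.8889, p* = 71.4722.
At the floor p = 99, quantity demanded = (131.25 − 99)/2 = 16.125.
Sellers' marginal cost at q' = 16.125: 64 + 0.25·16.125 = 68.0313.
Δq = 29.8889 − 16.125 = 13.7639; wedge = 99 − 68.0313 = 30.9687.
Deadweight loss = ½ × 13.7639 × 30.9687 = $213.13.

$213.13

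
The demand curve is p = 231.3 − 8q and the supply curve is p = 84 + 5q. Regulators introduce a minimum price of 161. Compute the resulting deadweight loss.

42.04

Competitive equilibrium: 231.3 − 8q = 84 + 5q → q* = 11.3308, p* = 140.6538.
At the floor p = 161, quantity demanded = (231.3 − 161)/8 = 8.7875.
Sellers' marginal cost at q' = 8.7875: 84 + 5·8.7875 = 127.9375.
Δq = 11.3308 − 8.7875 = 2.5433; wedge = 161 − 127.9375 = 33.0625.
Welfare loss = ½ × 2.5433 × 33.0625 = 42.04.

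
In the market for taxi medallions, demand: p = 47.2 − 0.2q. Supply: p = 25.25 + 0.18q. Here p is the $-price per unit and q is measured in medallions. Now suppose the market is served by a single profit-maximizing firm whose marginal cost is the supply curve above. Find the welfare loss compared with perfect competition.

Competitive equilibrium: 47.2 − 0.2q = 25.25 + 0.18q → q* = 57.7632, p* = 35.6474.
Marginal revenue: MR = 47.2 − 0.4q. Set MR = MC: 47.2 − 0.4q = 25.25 + 0.18q → q_m = 37.8448.
Price p_m = 47.2 − 0.2·37.8448 = 39.631; MC(q_m) = 25.25 + 0.18·37.8448 = 32.0621.
Competitive q* = 57.7632, so Δq = 19.9184; wedge = 39.631 − 32.0621 = 7.5689.
Deadweight loss = ½ × 19.9184 × 7.5689 = $75.38.

$75.38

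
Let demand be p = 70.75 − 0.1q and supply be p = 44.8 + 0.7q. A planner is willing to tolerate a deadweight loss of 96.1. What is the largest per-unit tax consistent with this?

12.4

Competitive equilibrium: 70.75 − 0.1q = 44.8 + 0.7q → q* = 32.4375, p* = 67.5063.
A tax t gives Δq = t/0.8 and wedge t, so DWL = t²/1.6.
t²/1.6 = 96.1 → t² = 153.76 → t = 12.4.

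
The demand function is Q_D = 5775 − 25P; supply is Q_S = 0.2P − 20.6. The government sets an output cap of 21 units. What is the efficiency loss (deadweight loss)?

48.72

In inverse form: demand P = 231 − 0.04Q, supply P = 103 + 5Q.
Competitive equilibrium: 231 − 0.04Q = 103 + 5Q → Q* = 25.3968, P* = 229.9841.
At Q = 21: demand price = 231 − 0.04·21 = 230.16; supply price = 103 + 5·21 = 208.
ΔQ = 25.3968 − 21 = 4.3968; wedge = 230.16 − 208 = 22.16.
Welfare loss = ½ × 4.3968 × 22.16 = 48.72.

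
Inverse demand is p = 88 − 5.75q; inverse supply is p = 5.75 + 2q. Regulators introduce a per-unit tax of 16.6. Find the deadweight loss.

17.78

Competitive equilibrium: 88 − 5.75q = 5.75 + 2q → q* = 10.6129, p* = 26.9758.
With the tax, the buyer price exceeds the seller price by 16.6: (88 − 5.75q) − (5.75 + 2q) = 16.6 → q' = 8.471.
Δq = 10.6129 − 8.471 = 2.1419; the wedge equals the tax, 16.6.
Welfare loss = ½ × 2.1419 × 16.6 = 17.78.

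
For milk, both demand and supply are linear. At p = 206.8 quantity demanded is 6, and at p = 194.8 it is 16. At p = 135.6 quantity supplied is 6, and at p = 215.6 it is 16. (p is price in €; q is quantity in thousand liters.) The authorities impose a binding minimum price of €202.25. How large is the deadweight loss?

€71.68 thousand

Demand slope = (194.8 − 206.8)/(16 − 6) = −1.2, so p = 214 − 1.2q.
Supply slope = (215.6 − 135.6)/(16 − 6) = 8, so p = 87.6 + 8q.
Competitive equilibrium: 214 − 1.2q = 87.6 + 8q → q* = 13.7391, p* = 197.513.
At the floor p = 202.25, quantity demanded = (214 − 202.25)/1.2 = 9.7917.
Sellers' marginal cost at q' = 9.7917: 87.6 + 8·9.7917 = 165.9336.
Δq = 13.7391 − 9.7917 = 3.9474; wedge = 202.25 − 165.9336 = 36.3164.
DWL = ½ × 3.9474 × 36.3164 = €71.68 thousand.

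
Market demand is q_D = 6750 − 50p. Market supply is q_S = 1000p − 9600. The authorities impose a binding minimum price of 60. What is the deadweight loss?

51814.82

In inverse form: demand p = 135 − 0.02q, supply p = 9.6 + 0.001q.
Competitive equilibrium: 135 − 0.02q = 9.6 + 0.001q → q* = 5971.4286, p* = 15.5714.
At the floor p = 60, quantity demanded = (135 − 60)/0.02 = 3750.
Sellers' marginal cost at q' = 3750: 9.6 + 0.001·3750 = 13.35.
Δq = 5971.4286 − 3750 = 2221.4286; wedge = 60 − 13.35 = 46.65.
DWL = ½ × 2221.4286 × 46.65 = 51814.82.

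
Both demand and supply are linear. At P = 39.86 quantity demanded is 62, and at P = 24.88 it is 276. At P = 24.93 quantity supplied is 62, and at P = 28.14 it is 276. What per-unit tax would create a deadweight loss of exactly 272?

6.8

Demand slope = (24.88 − 39.86)/(276 − 62) = −0.07, so P = 44.2 − 0.07Q.
Supply slope = (28.14 − 24.93)/(276 − 62) = 0.015, so P = 24 + 0.015Q.
Competitive equilibrium: 44.2 − 0.07Q = 24 + 0.015Q → Q* = 237.6471, P* = 27.5647.
A tax t gives ΔQ = t/0.085 and wedge t, so DWL = t²/0.17.
t²/0.17 = 272 → t² = 46.24 → t = 6.8.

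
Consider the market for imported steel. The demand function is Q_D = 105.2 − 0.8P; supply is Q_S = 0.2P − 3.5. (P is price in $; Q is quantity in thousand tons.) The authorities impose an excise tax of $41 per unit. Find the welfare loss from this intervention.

$134.48 thousand

In inverse form: demand P = 131.5 − 1.25Q, supply P = 17.5 + 5Q.
Competitive equilibrium: 131.5 − 1.25Q = 17.5 + 5Q → Q* = 18.24, P* = 108.7.
With the tax, the buyer price exceeds the seller price by 41: (131.5 − 1.25Q) − (17.5 + 5Q) = 41 → Q' = 11.68.
ΔQ = 18.24 − 11.68 = 6.56; the wedge equals the tax, 41.
Welfare loss = ½ × 6.56 × 41 = $134.48 thousand.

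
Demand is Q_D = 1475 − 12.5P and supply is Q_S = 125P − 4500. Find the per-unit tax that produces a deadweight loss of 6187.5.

33

In inverse form: demand P = 118 − 0.08Q, supply P = 36 + 0.008Q.
Competitive equilibrium: 118 − 0.08Q = 36 + 0.008Q → Q* = 931.8182, P* = 43.4545.
A tax t gives ΔQ = t/0.088 and wedge t, so DWL = t²/0.176.
t²/0.176 = 6187.5 → t² = 1089 → t = 33.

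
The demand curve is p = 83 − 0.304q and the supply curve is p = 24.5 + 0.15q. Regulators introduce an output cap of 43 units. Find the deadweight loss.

1673.22

Competitive equilibrium: 83 − 0.304q = 24.5 + 0.15q → q* = 128.8546, p* = 43.8282.
At q = 43: demand price = 83 − 0.304·43 = 69.928; supply price = 24.5 + 0.15·43 = 30.95.
Δq = 128.8546 − 43 = 85.8546; wedge = 69.928 − 30.95 = 38.978.
The triangle = ½ × 85.8546 × 38.978 = 1673.22.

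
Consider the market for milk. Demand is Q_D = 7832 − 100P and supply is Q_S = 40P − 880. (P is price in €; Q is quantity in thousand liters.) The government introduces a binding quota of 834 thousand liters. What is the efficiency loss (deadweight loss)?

In inverse form: demand P = 78.32 − 0.01Q, supply P = 22 + 0.025Q.
Competitive equilibrium: 78.32 − 0.01Q = 22 + 0.025Q → Q* = 1609.1429, P* = 62.2286.
At Q = 834: demand price = 78.32 − 0.01·834 = 69.98; supply price = 22 + 0.025·834 = 42.85.
ΔQ = 1609.1429 − 834 = 775.1429; wedge = 69.98 − 42.85 = 27.13.
DWL = ½ × 775.1429 × 27.13 = €10514.81 thousand.

€10514.81 thousand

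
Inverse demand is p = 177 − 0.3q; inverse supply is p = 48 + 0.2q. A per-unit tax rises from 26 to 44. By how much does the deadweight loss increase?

1260

Competitive equilibrium: 177 − 0.3q = 48 + 0.2q → q* = 258, p* = 99.6.
For a per-unit tax t: Δq = t/0.5, so DWL = ½·t·(t/0.5) = t²/1.
At t = 26: DWL = 676. At t = 44: DWL = 1936.
Increase = 1936 − 676 = 1260.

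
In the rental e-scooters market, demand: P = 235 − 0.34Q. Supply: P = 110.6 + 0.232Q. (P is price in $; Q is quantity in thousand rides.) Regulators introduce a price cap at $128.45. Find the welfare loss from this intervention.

Competitive equilibrium: 235 − 0.34Q = 110.6 + 0.232Q → Q* = 217.48252, P* = 161.05594.
At the ceiling P = 128.45, quantity supplied = (128.45 − 110.6)/0.232 = 76.93966.
Willingness to pay at Q' = 76.93966: 235 − 0.34·76.93966 = 208.84052.
ΔQ = 217.48252 − 76.93966 = 140.54286; wedge = 208.84052 − 128.45 = 80.39052.
Welfare loss = ½ × 140.54286 × 80.39052 = $5649.16 thousand.

$5649.16 thousand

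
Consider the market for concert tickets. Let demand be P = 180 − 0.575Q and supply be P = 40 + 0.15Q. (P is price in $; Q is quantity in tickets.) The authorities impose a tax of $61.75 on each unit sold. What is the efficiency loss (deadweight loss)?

Competitive equilibrium: 180 − 0.575Q = 40 + 0.15Q → Q* = 193.1034, P* = 68.9655.
With the tax, the buyer price exceeds the seller price by 61.75: (180 − 0.575Q) − (40 + 0.15Q) = 61.75 → Q' = 107.931.
ΔQ = 193.1034 − 107.931 = 85.1724; the wedge equals the tax, 61.75.
Welfare loss = ½ × 85.1724 × 61.75 = $2629.70.

$2629.70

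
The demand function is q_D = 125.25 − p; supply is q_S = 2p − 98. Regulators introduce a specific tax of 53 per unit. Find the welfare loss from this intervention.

In inverse form: demand p = 125.25 − q, supply p = 49 + 0.5q.
Competitive equilibrium: 125.25 − q = 49 + 0.5q → q* = 50.8333, p* = 74.4167.
With the tax, the buyer price exceeds the seller price by 53: (125.25 − q) − (49 + 0.5q) = 53 → q' = 15.5.
Δq = 50.8333 − 15.5 = 35.3333; the wedge equals the tax, 53.
Deadweight loss = ½ × 35.3333 × 53 = 936.33.

936.33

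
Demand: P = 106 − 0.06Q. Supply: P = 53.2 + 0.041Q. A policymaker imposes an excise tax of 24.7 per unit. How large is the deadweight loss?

Competitive equilibrium: 106 − 0.06Q = 53.2 + 0.041Q → Q* = 522.7723, P* = 74.6337.
With the tax, the buyer price exceeds the seller price by 24.7: (106 − 0.06Q) − (53.2 + 0.041Q) = 24.7 → Q' = 278.2178.
ΔQ = 522.7723 − 278.2178 = 244.5545; the wedge equals the tax, 24.7.
Welfare loss = ½ × 244.5545 × 24.7 = 3020.25.

3020.25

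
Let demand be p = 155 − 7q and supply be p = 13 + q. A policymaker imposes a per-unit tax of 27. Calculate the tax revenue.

388.125

Competitive equilibrium: 155 − 7q = 13 + q → q* = 17.75, p* = 30.75.
With the tax, the buyer price exceeds the seller price by 27: (155 − 7q) − (13 + q) = 27 → q' = 14.375.
Tax revenue = 27 × 14.375 = 388.125.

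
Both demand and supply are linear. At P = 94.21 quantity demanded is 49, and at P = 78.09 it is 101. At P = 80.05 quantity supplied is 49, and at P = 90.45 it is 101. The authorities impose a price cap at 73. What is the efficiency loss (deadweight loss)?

Demand slope = (78.09 − 94.21)/(101 − 49) = −0.31, so P = 109.4 − 0.31Q.
Supply slope = (90.45 − 80.05)/(101 − 49) = 0.2, so P = 70.25 + 0.2Q.
Competitive equilibrium: 109.4 − 0.31Q = 70.25 + 0.2Q → Q* = 76.7647, P* = 85.6029.
At the ceiling P = 73, quantity supplied = (73 − 70.25)/0.2 = 13.75.
Willingness to pay at Q' = 13.75: 109.4 − 0.31·13.75 = 105.1375.
ΔQ = 76.7647 − 13.75 = 63.0147; wedge = 105.1375 − 73 = 32.1375.
Deadweight loss = ½ × 63.0147 × 32.1375 = 1012.57.

1012.57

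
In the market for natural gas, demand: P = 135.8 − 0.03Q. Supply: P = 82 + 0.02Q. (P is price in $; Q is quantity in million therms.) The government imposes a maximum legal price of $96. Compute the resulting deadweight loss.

Competitive equilibrium: 135.8 − 0.03Q = 82 + 0.02Q → Q* = 1076, P* = 103.52.
At the ceiling P = 96, quantity supplied = (96 − 82)/0.02 = 700.
Willingness to pay at Q' = 700: 135.8 − 0.03·700 = 114.8.
ΔQ = 1076 − 700 = 376; wedge = 114.8 − 96 = 18.8.
The triangle = ½ × 376 × 18.8 = $3534.40 million.

$3534.40 million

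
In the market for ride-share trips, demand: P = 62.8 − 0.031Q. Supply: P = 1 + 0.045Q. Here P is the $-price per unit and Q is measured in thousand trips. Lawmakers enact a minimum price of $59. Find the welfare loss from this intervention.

$18122.08 thousand

Competitive equilibrium: 62.8 − 0.031Q = 1 + 0.045Q → Q* = 813.15789, P* = 37.59211.
At the floor P = 59, quantity demanded = (62.8 − 59)/0.031 = 122.58065.
Sellers' marginal cost at Q' = 122.58065: 1 + 0.045·122.58065 = 6.51613.
ΔQ = 813.15789 − 122.58065 = 690.57724; wedge = 59 − 6.51613 = 52.48387.
Deadweight loss = ½ × 690.57724 × 52.48387 = $18122.08 thousand.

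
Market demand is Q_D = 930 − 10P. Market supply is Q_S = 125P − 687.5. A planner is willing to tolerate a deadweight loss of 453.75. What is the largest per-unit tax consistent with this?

9.9

In inverse form: demand P = 93 − 0.1Q, supply P = 5.5 + 0.008Q.
Competitive equilibrium: 93 − 0.1Q = 5.5 + 0.008Q → Q* = 810.1852, P* = 11.9815.
A tax t gives ΔQ = t/0.108 and wedge t, so DWL = t²/0.216.
t²/0.216 = 453.75 → t² = 98.01 → t = 9.9.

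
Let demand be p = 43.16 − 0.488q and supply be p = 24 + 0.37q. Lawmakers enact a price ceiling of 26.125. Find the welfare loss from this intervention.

118.04

Competitive equilibrium: 43.16 − 0.488q = 24 + 0.37q → q* = 22.331, p* = 32.2625.
At the ceiling p = 26.125, quantity supplied = (26.125 − 24)/0.37 = 5.7432.
Willingness to pay at q' = 5.7432: 43.16 − 0.488·5.7432 = 40.3573.
Δq = 22.331 − 5.7432 = 16.5878; wedge = 40.3573 − 26.125 = 14.2323.
Deadweight loss = ½ × 16.5878 × 14.2323 = 118.04.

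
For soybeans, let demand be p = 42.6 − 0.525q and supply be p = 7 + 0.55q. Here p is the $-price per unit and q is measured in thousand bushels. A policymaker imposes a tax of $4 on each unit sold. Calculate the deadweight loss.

$7.44 thousand

Competitive equilibrium: 42.6 − 0.525q = 7 + 0.55q → q* = 33.1163, p* = 25.214.
With the tax, the buyer price exceeds the seller price by 4: (42.6 − 0.525q) − (7 + 0.55q) = 4 → q' = 29.3953.
Δq = 33.1163 − 29.3953 = 3.721; the wedge equals the tax, 4.
Welfare loss = ½ × 3.721 × 4 = $7.44 thousand.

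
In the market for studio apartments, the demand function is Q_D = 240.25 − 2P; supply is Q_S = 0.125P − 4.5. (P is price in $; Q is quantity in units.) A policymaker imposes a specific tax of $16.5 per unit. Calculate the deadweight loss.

In inverse form: demand P = 120.125 − 0.5Q, supply P = 36 + 8Q.
Competitive equilibrium: 120.125 − 0.5Q = 36 + 8Q → Q* = 9.8971, P* = 115.1765.
With the tax, the buyer price exceeds the seller price by 16.5: (120.125 − 0.5Q) − (36 + 8Q) = 16.5 → Q' = 7.9559.
ΔQ = 9.8971 − 7.9559 = 1.9412; the wedge equals the tax, 16.5.
DWL = ½ × 1.9412 × 16.5 = $16.01.

$16.01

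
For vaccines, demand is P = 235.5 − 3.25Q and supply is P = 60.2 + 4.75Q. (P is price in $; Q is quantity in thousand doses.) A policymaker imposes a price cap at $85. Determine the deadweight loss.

Competitive equilibrium: 235.5 − 3.25Q = 60.2 + 4.75Q → Q* = 21.9125, P* = 164.28438.
At the ceiling P = 85, quantity supplied = (85 − 60.2)/4.75 = 5.22105.
Willingness to pay at Q' = 5.22105: 235.5 − 3.25·5.22105 = 218.53159.
ΔQ = 21.9125 − 5.22105 = 16.69145; wedge = 218.53159 − 85 = 133.53159.
Deadweight loss = ½ × 16.69145 × 133.53159 = $1114.42 thousand.

$1114.42 thousand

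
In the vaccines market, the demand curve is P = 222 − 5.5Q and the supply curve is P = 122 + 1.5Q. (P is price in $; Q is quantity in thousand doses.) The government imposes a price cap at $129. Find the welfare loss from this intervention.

Competitive equilibrium: 222 − 5.5Q = 122 + 1.5Q → Q* = 14.2857, P* = 143.4286.
At the ceiling P = 129, quantity supplied = (129 − 122)/1.5 = 4.6667.
Willingness to pay at Q' = 4.6667: 222 − 5.5·4.6667 = 196.3332.
ΔQ = 14.2857 − 4.6667 = 9.619; wedge = 196.3332 − 129 = 67.3332.
Welfare loss = ½ × 9.619 × 67.3332 = $323.84 thousand.

$323.84 thousand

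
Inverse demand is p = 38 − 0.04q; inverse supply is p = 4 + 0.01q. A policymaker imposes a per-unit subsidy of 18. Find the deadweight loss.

3240

Competitive equilibrium: 38 − 0.04q = 4 + 0.01q → q* = 680, p* = 10.8.
The subsidy lowers effective supply by 18: p = 0.01q − 14.
New quantity: 38 − 0.04q = 0.01q − 14 → q' = 1040.
Overproduction Δq = 1040 − 680 = 360; wedge = subsidy = 18.
Welfare loss = ½ × 360 × 18 = 3240.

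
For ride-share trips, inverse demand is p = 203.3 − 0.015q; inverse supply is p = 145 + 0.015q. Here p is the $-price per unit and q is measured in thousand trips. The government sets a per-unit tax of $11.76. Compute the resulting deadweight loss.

Competitive equilibrium: 203.3 − 0.015q = 145 + 0.015q → q* = 1943.3333, p* = 174.15.
With the tax, the buyer price exceeds the seller price by 11.76: (203.3 − 0.015q) − (145 + 0.015q) = 11.76 → q' = 1551.3333.
Δq = 1943.3333 − 1551.3333 = 392; the wedge equals the tax, 11.76.
DWL = ½ × 392 × 11.76 = $2304.96 thousand.

$2304.96 thousand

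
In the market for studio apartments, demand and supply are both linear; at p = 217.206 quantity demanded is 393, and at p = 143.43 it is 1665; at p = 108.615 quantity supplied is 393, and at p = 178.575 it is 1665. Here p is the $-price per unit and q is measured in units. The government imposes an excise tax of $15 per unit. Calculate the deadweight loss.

Demand slope = (143.43 − 217.206)/(1665 − 393) = −0.058, so p = 240 − 0.058q.
Supply slope = (178.575 − 108.615)/(1665 − 393) = 0.055, so p = 87 + 0.055q.
Competitive equilibrium: 240 − 0.058q = 87 + 0.055q → q* = 1353.9823, p* = 161.469.
With the tax, the buyer price exceeds the seller price by 15: (240 − 0.058q) − (87 + 0.055q) = 15 → q' = 1221.2389.
Δq = 1353.9823 − 1221.2389 = 132.7434; the wedge equals the tax, 15.
DWL = ½ × 132.7434 × 15 = $995.58.

$995.58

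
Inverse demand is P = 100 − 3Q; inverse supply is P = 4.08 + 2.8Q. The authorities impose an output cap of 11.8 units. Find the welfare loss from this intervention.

65.10

Competitive equilibrium: 100 − 3Q = 4.08 + 2.8Q → Q* = 16.5379, P* = 50.3862.
At Q = 11.8: demand price = 100 − 3·11.8 = 64.6; supply price = 4.08 + 2.8·11.8 = 37.12.
ΔQ = 16.5379 − 11.8 = 4.7379; wedge = 64.6 − 37.12 = 27.48.
Deadweight loss = ½ × 4.7379 × 27.48 = 65.10.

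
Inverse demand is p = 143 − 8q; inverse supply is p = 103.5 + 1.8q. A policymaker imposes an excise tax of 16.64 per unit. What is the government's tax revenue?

38.82

Competitive equilibrium: 143 − 8q = 103.5 + 1.8q → q* = 4.0306, p* = 110.7551.
With the tax, the buyer price exceeds the seller price by 16.64: (143 − 8q) − (103.5 + 1.8q) = 16.64 → q' = 2.3327.
Tax revenue = 16.64 × 2.3327 = 38.82.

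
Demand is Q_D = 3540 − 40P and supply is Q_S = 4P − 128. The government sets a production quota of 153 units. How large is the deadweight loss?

In inverse form: demand P = 88.5 − 0.025Q, supply P = 32 + 0.25Q.
Competitive equilibrium: 88.5 − 0.025Q = 32 + 0.25Q → Q* = 205.4545, P* = 83.3636.
At Q = 153: demand price = 88.5 − 0.025·153 = 84.675; supply price = 32 + 0.25·153 = 70.25.
ΔQ = 205.4545 − 153 = 52.4545; wedge = 84.675 − 70.25 = 14.425.
The triangle = ½ × 52.4545 × 14.425 = 378.33.

378.33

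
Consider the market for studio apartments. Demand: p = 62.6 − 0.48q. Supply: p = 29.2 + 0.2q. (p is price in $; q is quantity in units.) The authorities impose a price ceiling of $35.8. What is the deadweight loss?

Competitive equilibrium: 62.6 − 0.48q = 29.2 + 0.2q → q* = 49.1176, p* = 39.0235.
At the ceiling p = 35.8, quantity supplied = (35.8 − 29.2)/0.2 = 33.
Willingness to pay at q' = 33: 62.6 − 0.48·33 = 46.76.
Δq = 49.1176 − 33 = 16.1176; wedge = 46.76 − 35.8 = 10.96.
DWL = ½ × 16.1176 × 10.96 = $88.32.

$88.32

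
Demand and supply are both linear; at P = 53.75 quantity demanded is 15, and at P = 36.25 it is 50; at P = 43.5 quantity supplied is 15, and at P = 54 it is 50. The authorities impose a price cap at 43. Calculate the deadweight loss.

83.86

Demand slope = (36.25 − 53.75)/(50 − 15) = −0.5, so P = 61.25 − 0.5Q.
Supply slope = (54 − 43.5)/(50 − 15) = 0.3, so P = 39 + 0.3Q.
Competitive equilibrium: 61.25 − 0.5Q = 39 + 0.3Q → Q* = 27.8125, P* = 47.3438.
At the ceiling P = 43, quantity supplied = (43 − 39)/0.3 = 13.3333.
Willingness to pay at Q' = 13.3333: 61.25 − 0.5·13.3333 = 54.5834.
ΔQ = 27.8125 − 13.3333 = 14.4792; wedge = 54.5834 − 43 = 11.5834.
Welfare loss = ½ × 14.4792 × 11.5834 = 83.86.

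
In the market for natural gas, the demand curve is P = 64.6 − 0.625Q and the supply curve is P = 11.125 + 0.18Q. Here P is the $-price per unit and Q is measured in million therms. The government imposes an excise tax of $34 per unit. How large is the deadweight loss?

$718.01 million

Competitive equilibrium: 64.6 − 0.625Q = 11.125 + 0.18Q → Q* = 66.4286, P* = 23.0821.
With the tax, the buyer price exceeds the seller price by 34: (64.6 − 0.625Q) − (11.125 + 0.18Q) = 34 → Q' = 24.1925.
ΔQ = 66.4286 − 24.1925 = 42.2361; the wedge equals the tax, 34.
The triangle = ½ × 42.2361 × 34 = $718.01 million.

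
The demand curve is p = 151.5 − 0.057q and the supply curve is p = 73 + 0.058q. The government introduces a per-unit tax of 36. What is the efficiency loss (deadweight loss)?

5634.78

Competitive equilibrium: 151.5 − 0.057q = 73 + 0.058q → q* = 682.6087, p* = 112.5913.
With the tax, the buyer price exceeds the seller price by 36: (151.5 − 0.057q) − (73 + 0.058q) = 36 → q' = 369.5652.
Δq = 682.6087 − 369.5652 = 313.0435; the wedge equals the tax, 36.
Deadweight loss = ½ × 313.0435 × 36 = 5634.78.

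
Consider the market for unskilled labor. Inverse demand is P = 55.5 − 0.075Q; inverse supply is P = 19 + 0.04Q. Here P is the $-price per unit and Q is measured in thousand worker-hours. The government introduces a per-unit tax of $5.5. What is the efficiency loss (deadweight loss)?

Competitive equilibrium: 55.5 − 0.075Q = 19 + 0.04Q → Q* = 317.3913, P* = 31.6957.
With the tax, the buyer price exceeds the seller price by 5.5: (55.5 − 0.075Q) − (19 + 0.04Q) = 5.5 → Q' = 269.5652.
ΔQ = 317.3913 − 269.5652 = 47.8261; the wedge equals the tax, 5.5.
Welfare loss = ½ × 47.8261 × 5.5 = $131.52 thousand.

$131.52 thousand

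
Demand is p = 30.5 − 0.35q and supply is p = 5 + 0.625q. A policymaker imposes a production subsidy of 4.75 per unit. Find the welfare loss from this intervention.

Competitive equilibrium: 30.5 − 0.35q = 5 + 0.625q → q* = 26.1538, p* = 21.3462.
The subsidy lowers effective supply by 4.75: p = 0.25 + 0.625q.
New quantity: 30.5 − 0.35q = 0.25 + 0.625q → q' = 31.0256.
Overproduction Δq = 31.0256 − 26.1538 = 4.8718; wedge = subsidy = 4.75.
DWL = ½ × 4.8718 × 4.75 = 11.57.

11.57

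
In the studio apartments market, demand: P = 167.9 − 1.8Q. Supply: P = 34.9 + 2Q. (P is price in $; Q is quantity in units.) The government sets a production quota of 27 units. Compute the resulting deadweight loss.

$121.60

Competitive equilibrium: 167.9 − 1.8Q = 34.9 + 2Q → Q* = 35, P* = 104.9.
At Q = 27: demand price = 167.9 − 1.8·27 = 119.3; supply price = 34.9 + 2·27 = 88.9.
ΔQ = 35 − 27 = 8; wedge = 119.3 − 88.9 = 30.4.
The triangle = ½ × 8 × 30.4 = $121.60.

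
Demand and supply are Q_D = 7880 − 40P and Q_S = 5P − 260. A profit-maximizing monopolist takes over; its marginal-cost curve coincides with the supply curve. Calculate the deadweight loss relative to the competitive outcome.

In inverse form: demand P = 197 − 0.025Q, supply P = 52 + 0.2Q.
Competitive equilibrium: 197 − 0.025Q = 52 + 0.2Q → Q* = 644.4444, P* = 180.8889.
Marginal revenue: MR = 197 − 0.05Q. Set MR = MC: 197 − 0.05Q = 52 + 0.2Q → Q_m = 580.
Price P_m = 197 − 0.025·580 = 182.5; MC(Q_m) = 52 + 0.2·580 = 168.
Competitive Q* = 644.4444, so ΔQ = 64.4444; wedge = 182.5 − 168 = 14.5.
Welfare loss = ½ × 64.4444 × 14.5 = 467.22.

467.22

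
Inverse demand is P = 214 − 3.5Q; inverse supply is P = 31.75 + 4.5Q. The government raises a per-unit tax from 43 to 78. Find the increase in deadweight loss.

Competitive equilibrium: 214 − 3.5Q = 31.75 + 4.5Q → Q* = 22.7813, P* = 134.2656.
For a per-unit tax t: ΔQ = t/8, so DWL = ½·t·(t/8) = t²/16.
At t = 43: DWL = 115.563. At t = 78: DWL = 380.25.
Increase = 380.25 − 115.563 = 264.69.

264.69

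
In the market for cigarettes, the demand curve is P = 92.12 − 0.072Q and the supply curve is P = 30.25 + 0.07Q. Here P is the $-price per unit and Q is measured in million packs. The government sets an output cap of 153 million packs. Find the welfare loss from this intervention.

Competitive equilibrium: 92.12 − 0.072Q = 30.25 + 0.07Q → Q* = 435.7042, P* = 60.7493.
At Q = 153: demand price = 92.12 − 0.072·153 = 81.104; supply price = 30.25 + 0.07·153 = 40.96.
ΔQ = 435.7042 − 153 = 282.7042; wedge = 81.104 − 40.96 = 40.144.
Deadweight loss = ½ × 282.7042 × 40.144 = $5674.44 million.

$5674.44 million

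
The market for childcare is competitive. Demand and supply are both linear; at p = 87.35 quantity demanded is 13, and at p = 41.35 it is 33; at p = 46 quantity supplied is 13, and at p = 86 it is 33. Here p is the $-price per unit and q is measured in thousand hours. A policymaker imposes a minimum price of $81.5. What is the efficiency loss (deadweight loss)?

$107.55 thousand

Demand slope = (41.35 − 87.35)/(33 − 13) = −2.3, so p = 117.25 − 2.3q.
Supply slope = (86 − 46)/(33 − 13) = 2, so p = 20 + 2q.
Competitive equilibrium: 117.25 − 2.3q = 20 + 2q → q* = 22.6163, p* = 65.2326.
At the floor p = 81.5, quantity demanded = (117.25 − 81.5)/2.3 = 15.5435.
Sellers' marginal cost at q' = 15.5435: 20 + 2·15.5435 = 51.087.
Δq = 22.6163 − 15.5435 = 7.0728; wedge = 81.5 − 51.087 = 30.413.
Welfare loss = ½ × 7.0728 × 30.413 = $107.55 thousand.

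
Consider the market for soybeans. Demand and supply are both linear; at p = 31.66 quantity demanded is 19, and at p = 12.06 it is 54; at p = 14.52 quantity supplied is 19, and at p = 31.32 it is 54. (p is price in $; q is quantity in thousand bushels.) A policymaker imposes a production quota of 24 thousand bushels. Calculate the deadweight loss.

Demand slope = (12.06 − 31.66)/(54 − 19) = −0.56, so p = 42.3 − 0.56q.
Supply slope = (31.32 − 14.52)/(54 − 19) = 0.48, so p = 5.4 + 0.48q.
Competitive equilibrium: 42.3 − 0.56q = 5.4 + 0.48q → q* = 35.4808, p* = 22.4308.
At q = 24: demand price = 42.3 − 0.56·24 = 28.86; supply price = 5.4 + 0.48·24 = 16.92.
Δq = 35.4808 − 24 = 11.4808; wedge = 28.86 − 16.92 = 11.94.
Deadweight loss = ½ × 11.4808 × 11.94 = $68.54 thousand.

$68.54 thousand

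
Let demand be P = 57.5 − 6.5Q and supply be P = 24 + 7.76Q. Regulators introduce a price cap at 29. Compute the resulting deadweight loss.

20.72

Competitive equilibrium: 57.5 − 6.5Q = 24 + 7.76Q → Q* = 2.3492, P* = 42.23.
At the ceiling P = 29, quantity supplied = (29 − 24)/7.76 = 0.6443.
Willingness to pay at Q' = 0.6443: 57.5 − 6.5·0.6443 = 53.3121.
ΔQ = 2.3492 − 0.6443 = 1.7049; wedge = 53.3121 − 29 = 24.3121.
The triangle = ½ × 1.7049 × 24.3121 = 20.72.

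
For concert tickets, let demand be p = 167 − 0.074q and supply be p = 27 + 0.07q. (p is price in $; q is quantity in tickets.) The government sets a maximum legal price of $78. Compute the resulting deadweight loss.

Competitive equilibrium: 167 − 0.074q = 27 + 0.07q → q* = 972.2222, p* = 95.0556.
At the ceiling p = 78, quantity supplied = (78 − 27)/0.07 = 728.5714.
Willingness to pay at q' = 728.5714: 167 − 0.074·728.5714 = 113.0857.
Δq = 972.2222 − 728.5714 = 243.6508; wedge = 113.0857 − 78 = 35.0857.
DWL = ½ × 243.6508 × 35.0857 = $4274.33.

$4274.33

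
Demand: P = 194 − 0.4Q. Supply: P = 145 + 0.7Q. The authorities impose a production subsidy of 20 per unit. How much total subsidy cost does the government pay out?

Competitive equilibrium: 194 − 0.4Q = 145 + 0.7Q → Q* = 44.5455, P* = 176.1818.
The subsidy lowers effective supply by 20: P = 125 + 0.7Q.
New quantity: 194 − 0.4Q = 125 + 0.7Q → Q' = 62.7273.
Total subsidy cost = 20 × 62.7273 = 1254.55.

1254.55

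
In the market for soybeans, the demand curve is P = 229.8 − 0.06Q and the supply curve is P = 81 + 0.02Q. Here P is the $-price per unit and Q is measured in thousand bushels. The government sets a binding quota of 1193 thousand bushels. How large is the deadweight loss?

$17795.56 thousand

Competitive equilibrium: 229.8 − 0.06Q = 81 + 0.02Q → Q* = 1860, P* = 118.2.
At Q = 1193: demand price = 229.8 − 0.06·1193 = 158.22; supply price = 81 + 0.02·1193 = 104.86.
ΔQ = 1860 − 1193 = 667; wedge = 158.22 − 104.86 = 53.36.
The triangle = ½ × 667 × 53.36 = $17795.56 thousand.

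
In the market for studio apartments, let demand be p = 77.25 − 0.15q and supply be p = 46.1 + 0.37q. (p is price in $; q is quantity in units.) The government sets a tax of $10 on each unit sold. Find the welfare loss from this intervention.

Competitive equilibrium: 77.25 − 0.15q = 46.1 + 0.37q → q* = 59.9038, p* = 68.2644.
With the tax, the buyer price exceeds the seller price by 10: (77.25 − 0.15q) − (46.1 + 0.37q) = 10 → q' = 40.6731.
Δq = 59.9038 − 40.6731 = 19.2307; the wedge equals the tax, 10.
Deadweight loss = ½ × 19.2307 × 10 = $96.15.

$96.15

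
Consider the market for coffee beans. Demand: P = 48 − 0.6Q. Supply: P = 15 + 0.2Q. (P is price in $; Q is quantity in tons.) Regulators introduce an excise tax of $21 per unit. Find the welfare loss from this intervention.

Competitive equilibrium: 48 − 0.6Q = 15 + 0.2Q → Q* = 41.25, P* = 23.25.
With the tax, the buyer price exceeds the seller price by 21: (48 − 0.6Q) − (15 + 0.2Q) = 21 → Q' = 15.
ΔQ = 41.25 − 15 = 26.25; the wedge equals the tax, 21.
Welfare loss = ½ × 26.25 × 21 = $275.625.

$275.625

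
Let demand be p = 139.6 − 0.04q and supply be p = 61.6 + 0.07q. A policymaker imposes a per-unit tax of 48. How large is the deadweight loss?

10472.73

Competitive equilibrium: 139.6 − 0.04q = 61.6 + 0.07q → q* = 709.0909, p* = 111.2364.
With the tax, the buyer price exceeds the seller price by 48: (139.6 − 0.04q) − (61.6 + 0.07q) = 48 → q' = 272.7273.
Δq = 709.0909 − 272.7273 = 436.3636; the wedge equals the tax, 48.
Deadweight loss = ½ × 436.3636 × 48 = 10472.73.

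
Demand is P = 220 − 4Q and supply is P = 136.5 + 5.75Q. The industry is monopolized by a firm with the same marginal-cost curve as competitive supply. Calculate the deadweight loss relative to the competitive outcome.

30.26

Competitive equilibrium: 220 − 4Q = 136.5 + 5.75Q → Q* = 8.5641, P* = 185.7436.
Marginal revenue: MR = 220 − 8Q. Set MR = MC: 220 − 8Q = 136.5 + 5.75Q → Q_m = 6.0727.
Price P_m = 220 − 4·6.0727 = 195.7092; MC(Q_m) = 136.5 + 5.75·6.0727 = 171.418.
Competitive Q* = 8.5641, so ΔQ = 2.4914; wedge = 195.7092 − 171.418 = 24.2912.
The triangle = ½ × 2.4914 × 24.2912 = 30.26.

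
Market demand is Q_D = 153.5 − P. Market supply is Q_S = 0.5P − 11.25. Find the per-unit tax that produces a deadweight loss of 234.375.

In inverse form: demand P = 153.5 − Q, supply P = 22.5 + 2Q.
Competitive equilibrium: 153.5 − Q = 22.5 + 2Q → Q* = 43.6667, P* = 109.8333.
A tax t gives ΔQ = t/3 and wedge t, so DWL = t²/6.
t²/6 = 234.375 → t² = 1406.25 → t = 37.5.

37.5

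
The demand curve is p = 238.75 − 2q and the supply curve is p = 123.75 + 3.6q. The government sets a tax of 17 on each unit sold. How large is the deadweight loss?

25.80

Competitive equilibrium: 238.75 − 2q = 123.75 + 3.6q → q* = 20.5357, p* = 197.6786.
With the tax, the buyer price exceeds the seller price by 17: (238.75 − 2q) − (123.75 + 3.6q) = 17 → q' = 17.5.
Δq = 20.5357 − 17.5 = 3.0357; the wedge equals the tax, 17.
The triangle = ½ × 3.0357 × 17 = 25.80.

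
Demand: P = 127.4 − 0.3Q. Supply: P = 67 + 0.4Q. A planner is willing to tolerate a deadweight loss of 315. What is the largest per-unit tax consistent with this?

21

Competitive equilibrium: 127.4 − 0.3Q = 67 + 0.4Q → Q* = 86.2857, P* = 101.5143.
A tax t gives ΔQ = t/0.7 and wedge t, so DWL = t²/1.4.
t²/1.4 = 315 → t² = 441 → t = 21.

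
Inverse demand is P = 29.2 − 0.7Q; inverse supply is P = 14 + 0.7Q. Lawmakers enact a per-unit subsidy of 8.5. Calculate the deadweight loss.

25.80

Competitive equilibrium: 29.2 − 0.7Q = 14 + 0.7Q → Q* = 10.8571, P* = 21.6.
The subsidy lowers effective supply by 8.5: P = 5.5 + 0.7Q.
New quantity: 29.2 − 0.7Q = 5.5 + 0.7Q → Q' = 16.9286.
Overproduction ΔQ = 16.9286 − 10.8571 = 6.0715; wedge = subsidy = 8.5.
Deadweight loss = ½ × 6.0715 × 8.5 = 25.80.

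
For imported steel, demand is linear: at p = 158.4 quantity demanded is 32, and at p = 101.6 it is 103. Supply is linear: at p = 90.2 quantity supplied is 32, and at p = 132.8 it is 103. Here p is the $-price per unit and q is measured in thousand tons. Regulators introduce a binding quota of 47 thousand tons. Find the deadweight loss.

Demand slope = (101.6 − 158.4)/(103 − 32) = −0.8, so p = 184 − 0.8q.
Supply slope = (132.8 − 90.2)/(103 − 32) = 0.6, so p = 71 + 0.6q.
Competitive equilibrium: 184 − 0.8q = 71 + 0.6q → q* = 80.7143, p* = 119.4286.
At q = 47: demand price = 184 − 0.8·47 = 146.4; supply price = 71 + 0.6·47 = 99.2.
Δq = 80.7143 − 47 = 33.7143; wedge = 146.4 − 99.2 = 47.2.
DWL = ½ × 33.7143 × 47.2 = $795.66 thousand.

$795.66 thousand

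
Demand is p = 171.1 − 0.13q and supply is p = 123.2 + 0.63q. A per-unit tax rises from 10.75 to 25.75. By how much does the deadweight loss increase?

360.20

Competitive equilibrium: 171.1 − 0.13q = 123.2 + 0.63q → q* = 63.0263, p* = 162.9066.
For a per-unit tax t: Δq = t/0.76, so DWL = ½·t·(t/0.76) = t²/1.52.
At t = 10.75: DWL = 76.028. At t = 25.75: DWL = 436.225.
Increase = 436.225 − 76.028 = 360.20.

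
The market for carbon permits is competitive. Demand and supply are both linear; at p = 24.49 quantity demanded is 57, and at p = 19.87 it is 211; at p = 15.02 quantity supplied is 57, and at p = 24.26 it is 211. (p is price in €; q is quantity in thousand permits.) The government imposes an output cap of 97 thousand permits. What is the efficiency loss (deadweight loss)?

Demand slope = (19.87 − 24.49)/(211 − 57) = −0.03, so p = 26.2 − 0.03q.
Supply slope = (24.26 − 15.02)/(211 − 57) = 0.06, so p = 11.6 + 0.06q.
Competitive equilibrium: 26.2 − 0.03q = 11.6 + 0.06q → q* = 162.2222, p* = 21.3333.
At q = 97: demand price = 26.2 − 0.03·97 = 23.29; supply price = 11.6 + 0.06·97 = 17.42.
Δq = 162.2222 − 97 = 65.2222; wedge = 23.29 − 17.42 = 5.87.
DWL = ½ × 65.2222 × 5.87 = €191.43 thousand.

€191.43 thousand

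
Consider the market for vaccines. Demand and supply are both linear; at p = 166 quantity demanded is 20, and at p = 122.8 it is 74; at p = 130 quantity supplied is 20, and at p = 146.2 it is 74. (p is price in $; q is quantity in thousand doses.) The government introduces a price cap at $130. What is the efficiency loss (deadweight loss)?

Demand slope = (122.8 − 166)/(74 − 20) = −0.8, so p = 182 − 0.8q.
Supply slope = (146.2 − 130)/(74 − 20) = 0.3, so p = 124 + 0.3q.
Competitive equilibrium: 182 − 0.8q = 124 + 0.3q → q* = 52.7273, p* = 139.8182.
At the ceiling p = 130, quantity supplied = (130 − 124)/0.3 = 20.
Willingness to pay at q' = 20: 182 − 0.8·20 = 166.
Δq = 52.7273 − 20 = 32.7273; wedge = 166 − 130 = 36.
Welfare loss = ½ × 32.7273 × 36 = $589.09 thousand.

$589.09 thousand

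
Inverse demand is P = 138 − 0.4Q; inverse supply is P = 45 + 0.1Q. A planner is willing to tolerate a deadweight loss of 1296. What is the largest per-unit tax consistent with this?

Competitive equilibrium: 138 − 0.4Q = 45 + 0.1Q → Q* = 186, P* = 63.6.
A tax t gives ΔQ = t/0.5 and wedge t, so DWL = t²/1.
t²/1 = 1296 → t² = 1296 → t = 36.

36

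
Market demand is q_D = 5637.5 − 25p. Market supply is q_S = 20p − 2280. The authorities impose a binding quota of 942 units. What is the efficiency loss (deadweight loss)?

In inverse form: demand p = 225.5 − 0.04q, supply p = 114 + 0.05q.
Competitive equilibrium: 225.5 − 0.04q = 114 + 0.05q → q* = 1238.8889, p* = 175.9444.
At q = 942: demand price = 225.5 − 0.04·942 = 187.82; supply price = 114 + 0.05·942 = 161.1.
Δq = 1238.8889 − 942 = 296.8889; wedge = 187.82 − 161.1 = 26.72.
Deadweight loss = ½ × 296.8889 × 26.72 = 3966.44.

3966.44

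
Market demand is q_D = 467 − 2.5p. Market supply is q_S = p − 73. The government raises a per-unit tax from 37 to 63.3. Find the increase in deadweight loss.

942.10

In inverse form: demand p = 186.8 − 0.4q, supply p = 73 + q.
Competitive equilibrium: 186.8 − 0.4q = 73 + q → q* = 81.2857, p* = 154.2857.
For a per-unit tax t: Δq = t/1.4, so DWL = ½·t·(t/1.4) = t²/2.8.
At t = 37: DWL = 488.929. At t = 63.3: DWL = 1431.032.
Increase = 1431.032 − 488.929 = 942.10.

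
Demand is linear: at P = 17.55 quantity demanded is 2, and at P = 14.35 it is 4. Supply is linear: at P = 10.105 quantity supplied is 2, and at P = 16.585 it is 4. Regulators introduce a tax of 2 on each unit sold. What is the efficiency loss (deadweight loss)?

0.41

Demand slope = (14.35 − 17.55)/(4 − 2) = −1.6, so P = 20.75 − 1.6Q.
Supply slope = (16.585 − 10.105)/(4 − 2) = 3.24, so P = 3.625 + 3.24Q.
Competitive equilibrium: 20.75 − 1.6Q = 3.625 + 3.24Q → Q* = 3.5382, P* = 15.0888.
With the tax, the buyer price exceeds the seller price by 2: (20.75 − 1.6Q) − (3.625 + 3.24Q) = 2 → Q' = 3.125.
ΔQ = 3.5382 − 3.125 = 0.4132; the wedge equals the tax, 2.
Welfare loss = ½ × 0.4132 × 2 = 0.41.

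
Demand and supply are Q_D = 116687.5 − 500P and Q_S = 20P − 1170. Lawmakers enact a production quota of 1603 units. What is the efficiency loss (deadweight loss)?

80535.84

In inverse form: demand P = 233.375 − 0.002Q, supply P = 58.5 + 0.05Q.
Competitive equilibrium: 233.375 − 0.002Q = 58.5 + 0.05Q → Q* = 3362.9808, P* = 226.649.
At Q = 1603: demand price = 233.375 − 0.002·1603 = 230.169; supply price = 58.5 + 0.05·1603 = 138.65.
ΔQ = 3362.9808 − 1603 = 1759.9808; wedge = 230.169 − 138.65 = 91.519.
Welfare loss = ½ × 1759.9808 × 91.519 = 80535.84.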